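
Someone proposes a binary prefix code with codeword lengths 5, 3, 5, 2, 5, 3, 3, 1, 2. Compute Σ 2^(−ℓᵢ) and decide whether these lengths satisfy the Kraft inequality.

1.46875; no

With common denominator 2^5 = 32: Σ 2^(−ℓᵢ) = 1/32 + 4/32 + 1/32 + 8/32 + 1/32 + 4/32 + 4/32 + 16/32 + 8/32 = 47/32 = 1.46875.
Kraft's inequality requires Σ ≤ 1; here Σ = 1.46875 > 1, so no such prefix code exists.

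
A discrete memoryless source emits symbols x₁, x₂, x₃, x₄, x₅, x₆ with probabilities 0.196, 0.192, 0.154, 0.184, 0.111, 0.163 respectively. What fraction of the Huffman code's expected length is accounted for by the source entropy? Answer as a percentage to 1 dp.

Entropy H = −Σ p log₂ p ≈ 2.5615 bits.
Huffman merges: 111/1000+77/500→53/200; 163/1000+23/125→347/1000; 24/125+49/250→97/250; 53/200+347/1000→153/250; 97/250+153/250→1. L = 653/250 ≈ 2.6120.
Efficiency = H/L = 2.5615/2.6120 = 98.1%.

98.1%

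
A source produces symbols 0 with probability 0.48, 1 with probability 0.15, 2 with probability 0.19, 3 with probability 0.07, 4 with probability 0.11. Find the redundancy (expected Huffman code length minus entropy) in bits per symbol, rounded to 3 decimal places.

Entropy H = −Σ p log₂ p ≈ 1.9929 bits.
Huffman merges: 7/100+11/100→9/50; 3/20+9/50→33/100; 19/100+33/100→13/25; 12/25+13/25→1. L = 203/100 ≈ 2.0300.
L − H = 2.0300 − 1.9929 = 0.037 bits.

0.037 bits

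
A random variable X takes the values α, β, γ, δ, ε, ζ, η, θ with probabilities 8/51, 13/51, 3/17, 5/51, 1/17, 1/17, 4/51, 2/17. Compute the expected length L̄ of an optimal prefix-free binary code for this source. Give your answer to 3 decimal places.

Repeatedly combine the two least-probable nodes; the expected code length is the sum of the merged weights.
merge 1/17 + 1/17 → 2/17
merge 4/51 + 5/51 → 3/17
merge 2/17 + 2/17 → 4/17
merge 8/51 + 3/17 → 1/3
merge 3/17 + 4/17 → 7/17
merge 13/51 + 1/3 → 10/17
merge 7/17 + 10/17 → 1
L = 2/17 + 3/17 + 4/17 + 1/3 + 7/17 + 10/17 + 1 = 146/51 ≈ 2.863 bits/symbol.

2.863 bits/symbol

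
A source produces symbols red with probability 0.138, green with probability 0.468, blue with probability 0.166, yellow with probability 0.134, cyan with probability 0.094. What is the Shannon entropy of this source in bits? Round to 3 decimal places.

H = −Σ pᵢ log₂ pᵢ.
−0.138·log₂(0.138) = 0.3943
−0.468·log₂(0.468) = 0.5127
−0.166·log₂(0.166) = 0.4301
−0.134·log₂(0.134) = 0.3886
−0.094·log₂(0.094) = 0.3207
Sum ≈ 2.0462 → 2.046 bits.

2.046 bits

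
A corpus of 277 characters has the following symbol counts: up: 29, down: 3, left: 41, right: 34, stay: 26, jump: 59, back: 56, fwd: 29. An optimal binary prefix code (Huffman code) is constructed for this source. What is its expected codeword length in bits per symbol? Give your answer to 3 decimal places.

Probabilities are the counts divided by 277.
Repeatedly combine the two least-probable nodes; the expected code length is the sum of the merged weights.
merge 3/277 + 26/277 → 29/277
merge 29/277 + 29/277 → 58/277
merge 29/277 + 34/277 → 63/277
merge 41/277 + 56/277 → 97/277
merge 58/277 + 59/277 → 117/277
merge 63/277 + 97/277 → 160/277
merge 117/277 + 160/277 → 1
L = 29/277 + 58/277 + 63/277 + 97/277 + 117/277 + 160/277 + 1 = 801/277 ≈ 2.892 bits/symbol.

2.892 bits/symbol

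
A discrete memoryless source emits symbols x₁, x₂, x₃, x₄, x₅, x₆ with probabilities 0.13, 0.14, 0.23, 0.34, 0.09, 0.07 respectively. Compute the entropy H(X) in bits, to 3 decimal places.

H = −Σ pᵢ log₂ pᵢ.
−0.13·log₂(0.13) = 0.3826
−0.14·log₂(0.14) = 0.3971
−0.23·log₂(0.23) = 0.4877
−0.34·log₂(0.34) = 0.5292
−0.09·log₂(0.09) = 0.3127
−0.07·log₂(0.07) = 0.2686
Sum ≈ 2.3778 → 2.378 bits.

2.378 bits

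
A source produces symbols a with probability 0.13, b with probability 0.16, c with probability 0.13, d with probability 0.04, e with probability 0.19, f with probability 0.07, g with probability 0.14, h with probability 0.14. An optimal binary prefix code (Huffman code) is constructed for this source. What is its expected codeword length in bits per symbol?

2.92 bits/symbol

Repeatedly combine the two least-probable nodes; the expected code length is the sum of the merged weights.
merge 1/25 + 7/100 → 11/100
merge 11/100 + 13/100 → 6/25
merge 13/100 + 7/50 → 27/100
merge 7/50 + 4/25 → 3/10
merge 19/100 + 6/25 → 43/100
merge 27/100 + 3/10 → 57/100
merge 43/100 + 57/100 → 1
L = 11/100 + 6/25 + 27/100 + 3/10 + 43/100 + 57/100 + 1 = 73/25 = 2.92 bits/symbol.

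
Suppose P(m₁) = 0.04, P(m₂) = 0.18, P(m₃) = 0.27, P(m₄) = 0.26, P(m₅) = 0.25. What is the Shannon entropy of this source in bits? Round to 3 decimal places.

H = −Σ pᵢ log₂ pᵢ.
−0.04·log₂(0.04) = 0.1858
−0.18·log₂(0.18) = 0.4453
−0.27·log₂(0.27) = 0.5100
−0.26·log₂(0.26) = 0.5053
−0.25·log₂(0.25) = 0.5000
Sum ≈ 2.1464 → 2.146 bits.

2.146 bits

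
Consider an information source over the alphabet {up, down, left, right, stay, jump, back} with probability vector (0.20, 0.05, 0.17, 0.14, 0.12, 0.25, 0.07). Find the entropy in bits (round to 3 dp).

2.648 bits

H = −Σ pᵢ log₂ pᵢ.
−0.20·log₂(0.20) = 0.4644
−0.05·log₂(0.05) = 0.2161
−0.17·log₂(0.17) = 0.4346
−0.14·log₂(0.14) = 0.3971
−0.12·log₂(0.12) = 0.3671
−0.25·log₂(0.25) = 0.5000
−0.07·log₂(0.07) = 0.2686
Sum ≈ 2.6478 → 2.648 bits.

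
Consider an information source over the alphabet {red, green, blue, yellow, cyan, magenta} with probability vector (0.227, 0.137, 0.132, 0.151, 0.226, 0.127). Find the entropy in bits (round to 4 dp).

H = −Σ pᵢ log₂ pᵢ.
−0.227·log₂(0.227) = 0.4856
−0.137·log₂(0.137) = 0.3929
−0.132·log₂(0.132) = 0.3856
−0.151·log₂(0.151) = 0.4118
−0.226·log₂(0.226) = 0.4849
−0.127·log₂(0.127) = 0.3781
Sum ≈ 2.5389 → 2.5389 bits.

2.5389 bits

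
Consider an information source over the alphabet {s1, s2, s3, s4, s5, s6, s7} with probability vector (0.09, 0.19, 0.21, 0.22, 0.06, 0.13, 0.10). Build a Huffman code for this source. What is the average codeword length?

2.72 bits/symbol

Repeatedly combine the two least-probable nodes; the expected code length is the sum of the merged weights.
merge 3/50 + 9/100 → 3/20
merge 1/10 + 13/100 → 23/100
merge 3/20 + 19/100 → 17/50
merge 21/100 + 11/50 → 43/100
merge 23/100 + 17/50 → 57/100
merge 43/100 + 57/100 → 1
L = 3/20 + 23/100 + 17/50 + 43/100 + 57/100 + 1 = 68/25 = 2.72 bits/symbol.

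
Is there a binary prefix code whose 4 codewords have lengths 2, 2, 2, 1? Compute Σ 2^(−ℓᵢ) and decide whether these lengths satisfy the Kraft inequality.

1.25; no

With common denominator 2^2 = 4: Σ 2^(−ℓᵢ) = 1/4 + 1/4 + 1/4 + 2/4 = 5/4 = 1.25.
Kraft's inequality requires Σ ≤ 1; here Σ = 1.25 > 1, so no such prefix code exists.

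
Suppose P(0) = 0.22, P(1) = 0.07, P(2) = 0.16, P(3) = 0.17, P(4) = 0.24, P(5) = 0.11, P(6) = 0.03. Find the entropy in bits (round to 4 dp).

H = −Σ pᵢ log₂ pᵢ.
−0.22·log₂(0.22) = 0.4806
−0.07·log₂(0.07) = 0.2686
−0.16·log₂(0.16) = 0.4230
−0.17·log₂(0.17) = 0.4346
−0.24·log₂(0.24) = 0.4941
−0.11·log₂(0.11) = 0.3503
−0.03·log₂(0.03) = 0.1518
Sum ≈ 2.6029 → 2.6029 bits.

2.6029 bits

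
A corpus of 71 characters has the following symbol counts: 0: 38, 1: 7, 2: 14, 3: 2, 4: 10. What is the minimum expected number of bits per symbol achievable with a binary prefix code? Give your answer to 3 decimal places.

Probabilities are the counts divided by 71.
Repeatedly combine the two least-probable nodes; the expected code length is the sum of the merged weights.
merge 2/71 + 7/71 → 9/71
merge 9/71 + 10/71 → 19/71
merge 14/71 + 19/71 → 33/71
merge 33/71 + 38/71 → 1
L = 9/71 + 19/71 + 33/71 + 1 = 132/71 ≈ 1.859 bits/symbol.

1.859 bits/symbol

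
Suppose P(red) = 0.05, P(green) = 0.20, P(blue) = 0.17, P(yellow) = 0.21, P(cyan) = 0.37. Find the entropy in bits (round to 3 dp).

H = −Σ pᵢ log₂ pᵢ.
−0.05·log₂(0.05) = 0.2161
−0.20·log₂(0.20) = 0.4644
−0.17·log₂(0.17) = 0.4346
−0.21·log₂(0.21) = 0.4728
−0.37·log₂(0.37) = 0.5307
Sum ≈ 2.1186 → 2.119 bits.

2.119 bits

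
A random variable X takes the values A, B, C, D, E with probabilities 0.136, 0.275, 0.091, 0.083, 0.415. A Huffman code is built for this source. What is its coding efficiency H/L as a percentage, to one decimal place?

98.7%

Entropy H = −Σ p log₂ p ≈ 2.0429 bits.
Huffman merges: 83/1000+91/1000→87/500; 17/125+87/500→31/100; 11/40+31/100→117/200; 83/200+117/200→1. L = 2069/1000 ≈ 2.0690.
Efficiency = H/L = 2.0429/2.0690 = 98.7%.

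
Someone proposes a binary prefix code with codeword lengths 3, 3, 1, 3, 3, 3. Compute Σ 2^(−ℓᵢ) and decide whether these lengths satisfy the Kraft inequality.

1.125; no

With common denominator 2^3 = 8: Σ 2^(−ℓᵢ) = 1/8 + 1/8 + 4/8 + 1/8 + 1/8 + 1/8 = 9/8 = 1.125.
Kraft's inequality requires Σ ≤ 1; here Σ = 1.125 > 1, so no such prefix code exists.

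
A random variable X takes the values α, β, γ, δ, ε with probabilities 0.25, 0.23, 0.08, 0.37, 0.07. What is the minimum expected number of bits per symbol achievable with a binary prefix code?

Repeatedly combine the two least-probable nodes; the expected code length is the sum of the merged weights.
merge 7/100 + 2/25 → 3/20
merge 3/20 + 23/100 → 19/50
merge 1/4 + 37/100 → 31/50
merge 19/50 + 31/50 → 1
L = 3/20 + 19/50 + 31/50 + 1 = 43/20 = 2.15 bits/symbol.

2.15 bits/symbol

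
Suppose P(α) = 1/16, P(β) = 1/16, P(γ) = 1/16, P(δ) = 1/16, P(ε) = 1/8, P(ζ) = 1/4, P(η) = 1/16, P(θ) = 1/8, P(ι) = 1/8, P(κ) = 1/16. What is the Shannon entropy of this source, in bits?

Each probability is a power of 1/2, so log₂(1/p) is an integer.
H = Σ p·log₂(1/p) = 1/16·4 + 1/16·4 + 1/16·4 + 1/16·4 + 1/8·3 + 1/4·2 + 1/16·4 + 1/8·3 + 1/8·3 + 1/16·4 = 3.125 bits.

3.125 bits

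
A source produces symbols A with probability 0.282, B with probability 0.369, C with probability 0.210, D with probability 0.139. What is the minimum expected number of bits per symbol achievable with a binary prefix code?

1.98 bits/symbol

Repeatedly combine the two least-probable nodes; the expected code length is the sum of the merged weights.
merge 139/1000 + 21/100 → 349/1000
merge 141/500 + 349/1000 → 631/1000
merge 369/1000 + 631/1000 → 1
L = 349/1000 + 631/1000 + 1 = 99/50 = 1.98 bits/symbol.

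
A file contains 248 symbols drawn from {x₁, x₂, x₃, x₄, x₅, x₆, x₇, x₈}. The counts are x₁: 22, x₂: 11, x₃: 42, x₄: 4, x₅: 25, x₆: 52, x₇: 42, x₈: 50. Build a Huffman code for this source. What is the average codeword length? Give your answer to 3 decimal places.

Probabilities are the counts divided by 248.
Repeatedly combine the two least-probable nodes; the expected code length is the sum of the merged weights.
merge 1/62 + 11/248 → 15/248
merge 15/248 + 11/124 → 37/248
merge 25/248 + 37/248 → 1/4
merge 21/124 + 21/124 → 21/62
merge 25/124 + 13/62 → 51/124
merge 1/4 + 21/62 → 73/124
merge 51/124 + 73/124 → 1
L = 15/248 + 37/248 + 1/4 + 21/62 + 51/124 + 73/124 + 1 = 347/124 ≈ 2.798 bits/symbol.

2.798 bits/symbol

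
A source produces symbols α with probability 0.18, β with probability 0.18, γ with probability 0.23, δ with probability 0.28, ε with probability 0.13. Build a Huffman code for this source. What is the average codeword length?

2.31 bits/symbol

Repeatedly combine the two least-probable nodes; the expected code length is the sum of the merged weights.
merge 13/100 + 9/50 → 31/100
merge 9/50 + 23/100 → 41/100
merge 7/25 + 31/100 → 59/100
merge 41/100 + 59/100 → 1
L = 31/100 + 41/100 + 59/100 + 1 = 231/100 = 2.31 bits/symbol.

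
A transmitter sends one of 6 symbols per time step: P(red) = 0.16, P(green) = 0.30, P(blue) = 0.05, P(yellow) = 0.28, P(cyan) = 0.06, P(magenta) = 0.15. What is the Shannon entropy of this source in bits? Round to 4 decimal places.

2.3285 bits

H = −Σ pᵢ log₂ pᵢ.
−0.16·log₂(0.16) = 0.4230
−0.30·log₂(0.30) = 0.5211
−0.05·log₂(0.05) = 0.2161
−0.28·log₂(0.28) = 0.5142
−0.06·log₂(0.06) = 0.2435
−0.15·log₂(0.15) = 0.4105
Sum ≈ 2.3285 → 2.3285 bits.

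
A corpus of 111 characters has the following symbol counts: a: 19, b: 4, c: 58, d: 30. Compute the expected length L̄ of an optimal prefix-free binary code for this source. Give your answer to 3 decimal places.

Probabilities are the counts divided by 111.
Repeatedly combine the two least-probable nodes; the expected code length is the sum of the merged weights.
merge 4/111 + 19/111 → 23/111
merge 23/111 + 10/37 → 53/111
merge 53/111 + 58/111 → 1
L = 23/111 + 53/111 + 1 = 187/111 ≈ 1.685 bits/symbol.

1.685 bits/symbol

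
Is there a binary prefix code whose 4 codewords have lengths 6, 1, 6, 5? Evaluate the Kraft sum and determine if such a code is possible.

With common denominator 2^6 = 64: Σ 2^(−ℓᵢ) = 1/64 + 32/64 + 1/64 + 2/64 = 36/64 = 0.5625.
Kraft's inequality requires Σ ≤ 1; here Σ = 0.5625 ≤ 1, so such a prefix code exists.

0.5625; yes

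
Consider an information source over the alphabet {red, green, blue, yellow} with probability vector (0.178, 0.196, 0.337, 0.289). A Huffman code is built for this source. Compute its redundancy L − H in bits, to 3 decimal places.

0.050 bits

Entropy H = −Σ p log₂ p ≈ 1.9504 bits.
Huffman merges: 89/500+49/250→187/500; 289/1000+337/1000→313/500; 187/500+313/500→1. L = 2 ≈ 2.0000.
L − H = 2.0000 − 1.9504 = 0.050 bits.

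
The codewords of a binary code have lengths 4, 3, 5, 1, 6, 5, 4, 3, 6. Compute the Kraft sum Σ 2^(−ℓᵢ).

0.96875

With common denominator 2^6 = 64: Σ 2^(−ℓᵢ) = 4/64 + 8/64 + 2/64 + 32/64 + 1/64 + 2/64 + 4/64 + 8/64 + 1/64 = 62/64 = 0.96875.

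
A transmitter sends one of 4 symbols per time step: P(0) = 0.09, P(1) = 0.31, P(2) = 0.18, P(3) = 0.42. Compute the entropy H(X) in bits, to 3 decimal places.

H = −Σ pᵢ log₂ pᵢ.
−0.09·log₂(0.09) = 0.3127
−0.31·log₂(0.31) = 0.5238
−0.18·log₂(0.18) = 0.4453
−0.42·log₂(0.42) = 0.5256
Sum ≈ 1.8074 → 1.807 bits.

1.807 bits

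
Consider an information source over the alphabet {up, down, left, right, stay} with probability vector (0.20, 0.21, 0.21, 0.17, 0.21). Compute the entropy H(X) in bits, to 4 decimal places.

H = −Σ pᵢ log₂ pᵢ.
−0.20·log₂(0.20) = 0.4644
−0.21·log₂(0.21) = 0.4728
−0.21·log₂(0.21) = 0.4728
−0.17·log₂(0.17) = 0.4346
−0.21·log₂(0.21) = 0.4728
Sum ≈ 2.3174 → 2.3174 bits.

2.3174 bits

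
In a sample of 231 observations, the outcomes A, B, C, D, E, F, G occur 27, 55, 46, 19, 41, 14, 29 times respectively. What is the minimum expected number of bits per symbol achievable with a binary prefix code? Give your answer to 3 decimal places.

2.706 bits/symbol

Probabilities are the counts divided by 231.
Repeatedly combine the two least-probable nodes; the expected code length is the sum of the merged weights.
merge 2/33 + 19/231 → 1/7
merge 9/77 + 29/231 → 8/33
merge 1/7 + 41/231 → 74/231
merge 46/231 + 5/21 → 101/231
merge 8/33 + 74/231 → 130/231
merge 101/231 + 130/231 → 1
L = 1/7 + 8/33 + 74/231 + 101/231 + 130/231 + 1 = 625/231 ≈ 2.706 bits/symbol.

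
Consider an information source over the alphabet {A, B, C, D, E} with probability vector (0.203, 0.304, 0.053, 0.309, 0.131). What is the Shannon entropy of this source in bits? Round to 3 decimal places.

H = −Σ pᵢ log₂ pᵢ.
−0.203·log₂(0.203) = 0.4670
−0.304·log₂(0.304) = 0.5222
−0.053·log₂(0.053) = 0.2246
−0.309·log₂(0.309) = 0.5235
−0.131·log₂(0.131) = 0.3841
Sum ≈ 2.1215 → 2.122 bits.

2.122 bits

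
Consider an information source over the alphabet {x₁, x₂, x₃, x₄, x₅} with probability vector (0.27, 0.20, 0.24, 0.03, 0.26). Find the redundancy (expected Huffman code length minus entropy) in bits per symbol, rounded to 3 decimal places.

0.104 bits

Entropy H = −Σ p log₂ p ≈ 2.1256 bits.
Huffman merges: 3/100+1/5→23/100; 23/100+6/25→47/100; 13/50+27/100→53/100; 47/100+53/100→1. L = 223/100 ≈ 2.2300.
L − H = 2.2300 − 2.1256 = 0.104 bits.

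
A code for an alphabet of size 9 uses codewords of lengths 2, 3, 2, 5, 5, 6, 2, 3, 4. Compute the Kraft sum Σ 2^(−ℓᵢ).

1.140625

With common denominator 2^6 = 64: Σ 2^(−ℓᵢ) = 16/64 + 8/64 + 16/64 + 2/64 + 2/64 + 1/64 + 16/64 + 8/64 + 4/64 = 73/64 = 1.140625.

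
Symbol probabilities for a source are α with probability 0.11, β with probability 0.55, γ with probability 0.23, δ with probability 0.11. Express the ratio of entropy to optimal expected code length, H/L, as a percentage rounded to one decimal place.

Entropy H = −Σ p log₂ p ≈ 1.6626 bits.
Huffman merges: 11/100+11/100→11/50; 11/50+23/100→9/20; 9/20+11/20→1. L = 167/100 ≈ 1.6700.
Efficiency = H/L = 1.6626/1.6700 = 99.6%.

99.6%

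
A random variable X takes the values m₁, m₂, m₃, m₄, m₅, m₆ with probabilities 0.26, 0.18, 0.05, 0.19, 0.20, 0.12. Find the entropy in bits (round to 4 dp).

2.4534 bits

H = −Σ pᵢ log₂ pᵢ.
−0.26·log₂(0.26) = 0.5053
−0.18·log₂(0.18) = 0.4453
−0.05·log₂(0.05) = 0.2161
−0.19·log₂(0.19) = 0.4552
−0.20·log₂(0.20) = 0.4644
−0.12·log₂(0.12) = 0.3671
Sum ≈ 2.4534 → 2.4534 bits.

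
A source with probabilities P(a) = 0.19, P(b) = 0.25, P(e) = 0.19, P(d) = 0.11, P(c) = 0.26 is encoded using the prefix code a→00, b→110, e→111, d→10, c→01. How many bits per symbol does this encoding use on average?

2.44 bits/symbol

L̄ = Σ pᵢ·ℓᵢ = 0.19·2 + 0.25·3 + 0.19·3 + 0.11·2 + 0.26·2 = 2.44 bits/symbol.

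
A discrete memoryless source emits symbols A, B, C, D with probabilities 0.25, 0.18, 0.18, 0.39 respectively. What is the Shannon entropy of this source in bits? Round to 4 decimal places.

1.9204 bits

H = −Σ pᵢ log₂ pᵢ.
−0.25·log₂(0.25) = 0.5000
−0.18·log₂(0.18) = 0.4453
−0.18·log₂(0.18) = 0.4453
−0.39·log₂(0.39) = 0.5298
Sum ≈ 1.9204 → 1.9204 bits.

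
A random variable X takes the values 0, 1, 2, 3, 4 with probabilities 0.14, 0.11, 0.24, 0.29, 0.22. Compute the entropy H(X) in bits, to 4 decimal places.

H = −Σ pᵢ log₂ pᵢ.
−0.14·log₂(0.14) = 0.3971
−0.11·log₂(0.11) = 0.3503
−0.24·log₂(0.24) = 0.4941
−0.29·log₂(0.29) = 0.5179
−0.22·log₂(0.22) = 0.4806
Sum ≈ 2.2400 → 2.2400 bits.

2.2400 bits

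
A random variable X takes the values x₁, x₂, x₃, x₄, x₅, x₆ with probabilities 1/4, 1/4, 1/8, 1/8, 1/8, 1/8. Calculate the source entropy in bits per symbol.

2.5 bits

Each probability is a power of 1/2, so log₂(1/p) is an integer.
H = Σ p·log₂(1/p) = 1/4·2 + 1/4·2 + 1/8·3 + 1/8·3 + 1/8·3 + 1/8·3 = 2.5 bits.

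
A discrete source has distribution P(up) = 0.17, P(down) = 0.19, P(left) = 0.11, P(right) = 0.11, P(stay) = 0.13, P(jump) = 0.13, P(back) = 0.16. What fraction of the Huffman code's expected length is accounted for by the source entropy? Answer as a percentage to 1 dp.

98.9%

Entropy H = −Σ p log₂ p ≈ 2.7787 bits.
Huffman merges: 11/100+11/100→11/50; 13/100+13/100→13/50; 4/25+17/100→33/100; 19/100+11/50→41/100; 13/50+33/100→59/100; 41/100+59/100→1. L = 281/100 ≈ 2.8100.
Efficiency = H/L = 2.7787/2.8100 = 98.9%.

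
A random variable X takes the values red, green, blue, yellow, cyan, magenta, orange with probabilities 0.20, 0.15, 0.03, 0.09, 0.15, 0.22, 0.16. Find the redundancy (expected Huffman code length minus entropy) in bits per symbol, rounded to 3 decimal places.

Entropy H = −Σ p log₂ p ≈ 2.6535 bits.
Huffman merges: 3/100+9/100→3/25; 3/25+3/20→27/100; 3/20+4/25→31/100; 1/5+11/50→21/50; 27/100+31/100→29/50; 21/50+29/50→1. L = 27/10 ≈ 2.7000.
L − H = 2.7000 − 2.6535 = 0.047 bits.

0.047 bits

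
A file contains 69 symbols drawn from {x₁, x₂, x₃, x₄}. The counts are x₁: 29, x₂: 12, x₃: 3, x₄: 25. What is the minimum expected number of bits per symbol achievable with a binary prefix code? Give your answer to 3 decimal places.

1.797 bits/symbol

Probabilities are the counts divided by 69.
Repeatedly combine the two least-probable nodes; the expected code length is the sum of the merged weights.
merge 1/23 + 4/23 → 5/23
merge 5/23 + 25/69 → 40/69
merge 29/69 + 40/69 → 1
L = 5/23 + 40/69 + 1 = 124/69 ≈ 1.797 bits/symbol.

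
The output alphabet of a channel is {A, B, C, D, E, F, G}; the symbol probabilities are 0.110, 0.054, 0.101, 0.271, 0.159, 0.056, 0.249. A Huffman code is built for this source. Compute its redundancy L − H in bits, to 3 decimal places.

0.014 bits

Entropy H = −Σ p log₂ p ≈ 2.5763 bits.
Huffman merges: 27/500+7/125→11/100; 101/1000+11/100→211/1000; 11/100+159/1000→269/1000; 211/1000+249/1000→23/50; 269/1000+271/1000→27/50; 23/50+27/50→1. L = 259/100 ≈ 2.5900.
L − H = 2.5900 − 2.5763 = 0.014 bits.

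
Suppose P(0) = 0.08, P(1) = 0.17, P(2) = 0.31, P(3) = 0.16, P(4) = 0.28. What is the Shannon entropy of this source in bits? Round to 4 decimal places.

H = −Σ pᵢ log₂ pᵢ.
−0.08·log₂(0.08) = 0.2915
−0.17·log₂(0.17) = 0.4346
−0.31·log₂(0.31) = 0.5238
−0.16·log₂(0.16) = 0.4230
−0.28·log₂(0.28) = 0.5142
Sum ≈ 2.1871 → 2.1871 bits.

2.1871 bits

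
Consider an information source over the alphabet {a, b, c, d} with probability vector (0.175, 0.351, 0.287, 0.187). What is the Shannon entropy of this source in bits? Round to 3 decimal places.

1.939 bits

H = −Σ pᵢ log₂ pᵢ.
−0.175·log₂(0.175) = 0.4401
−0.351·log₂(0.351) = 0.5302
−0.287·log₂(0.287) = 0.5169
−0.187·log₂(0.187) = 0.4523
Sum ≈ 1.9394 → 1.939 bits.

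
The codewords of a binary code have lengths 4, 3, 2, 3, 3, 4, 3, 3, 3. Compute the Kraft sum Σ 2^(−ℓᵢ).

1.125

With common denominator 2^4 = 16: Σ 2^(−ℓᵢ) = 1/16 + 2/16 + 4/16 + 2/16 + 2/16 + 1/16 + 2/16 + 2/16 + 2/16 = 18/16 = 1.125.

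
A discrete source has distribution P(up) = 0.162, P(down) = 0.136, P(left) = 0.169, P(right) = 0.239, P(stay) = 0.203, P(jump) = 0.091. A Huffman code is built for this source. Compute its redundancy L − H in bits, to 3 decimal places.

0.032 bits

Entropy H = −Σ p log₂ p ≈ 2.5255 bits.
Huffman merges: 91/1000+17/125→227/1000; 81/500+169/1000→331/1000; 203/1000+227/1000→43/100; 239/1000+331/1000→57/100; 43/100+57/100→1. L = 1279/500 ≈ 2.5580.
L − H = 2.5580 − 2.5255 = 0.032 bits.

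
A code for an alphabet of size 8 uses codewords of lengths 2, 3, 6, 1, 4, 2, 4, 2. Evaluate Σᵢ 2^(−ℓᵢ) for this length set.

1.515625

With common denominator 2^6 = 64: Σ 2^(−ℓᵢ) = 16/64 + 8/64 + 1/64 + 32/64 + 4/64 + 16/64 + 4/64 + 16/64 = 97/64 = 1.515625.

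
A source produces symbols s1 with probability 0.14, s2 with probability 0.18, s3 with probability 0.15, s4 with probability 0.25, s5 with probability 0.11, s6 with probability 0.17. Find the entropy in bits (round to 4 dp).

2.5378 bits

H = −Σ pᵢ log₂ pᵢ.
−0.14·log₂(0.14) = 0.3971
−0.18·log₂(0.18) = 0.4453
−0.15·log₂(0.15) = 0.4105
−0.25·log₂(0.25) = 0.5000
−0.11·log₂(0.11) = 0.3503
−0.17·log₂(0.17) = 0.4346
Sum ≈ 2.5378 → 2.5378 bits.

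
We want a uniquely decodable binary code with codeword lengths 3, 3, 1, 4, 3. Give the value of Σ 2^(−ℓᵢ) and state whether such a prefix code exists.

0.9375; yes

With common denominator 2^4 = 16: Σ 2^(−ℓᵢ) = 2/16 + 2/16 + 8/16 + 1/16 + 2/16 = 15/16 = 0.9375.
Kraft's inequality requires Σ ≤ 1; here Σ = 0.9375 ≤ 1, so such a prefix code exists.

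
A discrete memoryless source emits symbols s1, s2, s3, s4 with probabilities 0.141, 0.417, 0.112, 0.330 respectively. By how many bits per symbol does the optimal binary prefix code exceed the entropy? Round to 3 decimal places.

0.030 bits

Entropy H = −Σ p log₂ p ≈ 1.8063 bits.
Huffman merges: 14/125+141/1000→253/1000; 253/1000+33/100→583/1000; 417/1000+583/1000→1. L = 459/250 ≈ 1.8360.
L − H = 1.8360 − 1.8063 = 0.030 bits.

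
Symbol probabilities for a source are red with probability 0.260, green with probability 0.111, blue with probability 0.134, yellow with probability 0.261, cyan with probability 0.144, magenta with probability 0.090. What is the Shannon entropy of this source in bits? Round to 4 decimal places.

H = −Σ pᵢ log₂ pᵢ.
−0.260·log₂(0.260) = 0.5053
−0.111·log₂(0.111) = 0.3520
−0.134·log₂(0.134) = 0.3886
−0.261·log₂(0.261) = 0.5058
−0.144·log₂(0.144) = 0.4026
−0.090·log₂(0.090) = 0.3127
Sum ≈ 2.4669 → 2.4669 bits.

2.4669 bits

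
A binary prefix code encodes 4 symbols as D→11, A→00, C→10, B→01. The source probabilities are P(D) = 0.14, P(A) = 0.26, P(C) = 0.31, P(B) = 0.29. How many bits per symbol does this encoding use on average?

L̄ = Σ pᵢ·ℓᵢ = 0.14·2 + 0.26·2 + 0.31·2 + 0.29·2 = 2 bits/symbol.

2 bits/symbol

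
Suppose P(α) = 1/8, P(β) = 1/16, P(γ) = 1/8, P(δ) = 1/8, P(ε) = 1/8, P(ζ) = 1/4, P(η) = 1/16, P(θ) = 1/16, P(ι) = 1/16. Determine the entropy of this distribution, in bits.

Each probability is a power of 1/2, so log₂(1/p) is an integer.
H = Σ p·log₂(1/p) = 1/8·3 + 1/16·4 + 1/8·3 + 1/8·3 + 1/8·3 + 1/4·2 + 1/16·4 + 1/16·4 + 1/16·4 = 3 bits.

3 bits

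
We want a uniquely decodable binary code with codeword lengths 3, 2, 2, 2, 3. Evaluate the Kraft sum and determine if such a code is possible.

1; yes

With common denominator 2^3 = 8: Σ 2^(−ℓᵢ) = 1/8 + 2/8 + 2/8 + 2/8 + 1/8 = 8/8 = 1.
Kraft's inequality requires Σ ≤ 1; here Σ = 1 ≤ 1, so such a prefix code exists.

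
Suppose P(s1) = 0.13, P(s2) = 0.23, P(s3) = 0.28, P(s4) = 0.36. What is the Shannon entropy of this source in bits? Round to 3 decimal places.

H = −Σ pᵢ log₂ pᵢ.
−0.13·log₂(0.13) = 0.3826
−0.23·log₂(0.23) = 0.4877
−0.28·log₂(0.28) = 0.5142
−0.36·log₂(0.36) = 0.5306
Sum ≈ 1.9151 → 1.915 bits.

1.915 bits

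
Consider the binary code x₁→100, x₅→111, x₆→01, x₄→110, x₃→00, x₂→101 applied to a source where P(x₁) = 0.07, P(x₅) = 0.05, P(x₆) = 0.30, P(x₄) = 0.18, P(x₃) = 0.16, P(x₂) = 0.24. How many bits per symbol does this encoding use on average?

L̄ = Σ pᵢ·ℓᵢ = 0.07·3 + 0.05·3 + 0.30·2 + 0.18·3 + 0.16·2 + 0.24·3 = 2.54 bits/symbol.

2.54 bits/symbol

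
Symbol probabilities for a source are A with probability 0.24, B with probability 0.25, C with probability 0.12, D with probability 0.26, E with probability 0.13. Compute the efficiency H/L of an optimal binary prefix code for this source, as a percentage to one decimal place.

100.0%

Entropy H = −Σ p log₂ p ≈ 2.2491 bits.
Huffman merges: 3/25+13/100→1/4; 6/25+1/4→49/100; 1/4+13/50→51/100; 49/100+51/100→1. L = 9/4 ≈ 2.2500.
Efficiency = H/L = 2.2491/2.2500 = 100.0%.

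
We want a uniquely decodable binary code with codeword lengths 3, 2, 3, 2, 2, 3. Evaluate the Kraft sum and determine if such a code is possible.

With common denominator 2^3 = 8: Σ 2^(−ℓᵢ) = 1/8 + 2/8 + 1/8 + 2/8 + 2/8 + 1/8 = 9/8 = 1.125.
Kraft's inequality requires Σ ≤ 1; here Σ = 1.125 > 1, so no such prefix code exists.

1.125; no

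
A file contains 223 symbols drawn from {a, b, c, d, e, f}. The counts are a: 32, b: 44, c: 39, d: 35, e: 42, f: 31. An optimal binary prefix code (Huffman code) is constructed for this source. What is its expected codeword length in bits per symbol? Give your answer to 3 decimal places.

2.614 bits/symbol

Probabilities are the counts divided by 223.
Repeatedly combine the two least-probable nodes; the expected code length is the sum of the merged weights.
merge 31/223 + 32/223 → 63/223
merge 35/223 + 39/223 → 74/223
merge 42/223 + 44/223 → 86/223
merge 63/223 + 74/223 → 137/223
merge 86/223 + 137/223 → 1
L = 63/223 + 74/223 + 86/223 + 137/223 + 1 = 583/223 ≈ 2.614 bits/symbol.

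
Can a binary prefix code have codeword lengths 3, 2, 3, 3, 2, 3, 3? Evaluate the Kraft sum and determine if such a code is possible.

1.125; no

With common denominator 2^3 = 8: Σ 2^(−ℓᵢ) = 1/8 + 2/8 + 1/8 + 1/8 + 2/8 + 1/8 + 1/8 = 9/8 = 1.125.
Kraft's inequality requires Σ ≤ 1; here Σ = 1.125 > 1, so no such prefix code exists.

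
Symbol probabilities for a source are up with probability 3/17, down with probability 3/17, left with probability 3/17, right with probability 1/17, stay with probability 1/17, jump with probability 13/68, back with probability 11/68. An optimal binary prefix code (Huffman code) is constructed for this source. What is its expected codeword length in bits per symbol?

Repeatedly combine the two least-probable nodes; the expected code length is the sum of the merged weights.
merge 1/17 + 1/17 → 2/17
merge 2/17 + 11/68 → 19/68
merge 3/17 + 3/17 → 6/17
merge 3/17 + 13/68 → 25/68
merge 19/68 + 6/17 → 43/68
merge 25/68 + 43/68 → 1
L = 2/17 + 19/68 + 6/17 + 25/68 + 43/68 + 1 = 11/4 = 2.75 bits/symbol.

2.75 bits/symbol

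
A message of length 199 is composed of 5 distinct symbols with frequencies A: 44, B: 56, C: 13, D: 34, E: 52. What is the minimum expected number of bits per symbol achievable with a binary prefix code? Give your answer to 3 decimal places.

2.236 bits/symbol

Probabilities are the counts divided by 199.
Repeatedly combine the two least-probable nodes; the expected code length is the sum of the merged weights.
merge 13/199 + 34/199 → 47/199
merge 44/199 + 47/199 → 91/199
merge 52/199 + 56/199 → 108/199
merge 91/199 + 108/199 → 1
L = 47/199 + 91/199 + 108/199 + 1 = 445/199 ≈ 2.236 bits/symbol.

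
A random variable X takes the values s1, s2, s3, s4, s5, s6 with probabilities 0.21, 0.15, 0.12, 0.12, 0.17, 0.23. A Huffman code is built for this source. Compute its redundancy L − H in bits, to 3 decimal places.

Entropy H = −Σ p log₂ p ≈ 2.5398 bits.
Huffman merges: 3/25+3/25→6/25; 3/20+17/100→8/25; 21/100+23/100→11/25; 6/25+8/25→14/25; 11/25+14/25→1. L = 64/25 ≈ 2.5600.
L − H = 2.5600 − 2.5398 = 0.020 bits.

0.020 bits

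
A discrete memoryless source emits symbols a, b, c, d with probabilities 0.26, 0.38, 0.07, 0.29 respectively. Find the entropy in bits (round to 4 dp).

1.8222 bits

H = −Σ pᵢ log₂ pᵢ.
−0.26·log₂(0.26) = 0.5053
−0.38·log₂(0.38) = 0.5305
−0.07·log₂(0.07) = 0.2686
−0.29·log₂(0.29) = 0.5179
Sum ≈ 1.8222 → 1.8222 bits.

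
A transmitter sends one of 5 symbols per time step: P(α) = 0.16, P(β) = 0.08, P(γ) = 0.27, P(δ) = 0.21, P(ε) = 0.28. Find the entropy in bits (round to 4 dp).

H = −Σ pᵢ log₂ pᵢ.
−0.16·log₂(0.16) = 0.4230
−0.08·log₂(0.08) = 0.2915
−0.27·log₂(0.27) = 0.5100
−0.21·log₂(0.21) = 0.4728
−0.28·log₂(0.28) = 0.5142
Sum ≈ 2.2116 → 2.2116 bits.

2.2116 bits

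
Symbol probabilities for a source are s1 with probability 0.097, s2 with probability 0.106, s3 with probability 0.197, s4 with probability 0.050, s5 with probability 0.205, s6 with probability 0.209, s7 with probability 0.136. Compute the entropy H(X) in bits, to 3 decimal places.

2.680 bits

H = −Σ pᵢ log₂ pᵢ.
−0.097·log₂(0.097) = 0.3265
−0.106·log₂(0.106) = 0.3432
−0.197·log₂(0.197) = 0.4617
−0.050·log₂(0.050) = 0.2161
−0.205·log₂(0.205) = 0.4687
−0.209·log₂(0.209) = 0.4720
−0.136·log₂(0.136) = 0.3915
Sum ≈ 2.6797 → 2.680 bits.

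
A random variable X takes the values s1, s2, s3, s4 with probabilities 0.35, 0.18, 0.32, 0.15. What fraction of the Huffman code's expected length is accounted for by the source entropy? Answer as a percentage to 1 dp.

Entropy H = −Σ p log₂ p ≈ 1.9120 bits.
Huffman merges: 3/20+9/50→33/100; 8/25+33/100→13/20; 7/20+13/20→1. L = 99/50 ≈ 1.9800.
Efficiency = H/L = 1.9120/1.9800 = 96.6%.

96.6%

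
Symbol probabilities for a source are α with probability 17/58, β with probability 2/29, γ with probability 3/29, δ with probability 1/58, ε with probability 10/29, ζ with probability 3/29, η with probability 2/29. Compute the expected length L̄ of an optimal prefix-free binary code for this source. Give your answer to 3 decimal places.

2.448 bits/symbol

Repeatedly combine the two least-probable nodes; the expected code length is the sum of the merged weights.
merge 1/58 + 2/29 → 5/58
merge 2/29 + 5/58 → 9/58
merge 3/29 + 3/29 → 6/29
merge 9/58 + 6/29 → 21/58
merge 17/58 + 10/29 → 37/58
merge 21/58 + 37/58 → 1
L = 5/58 + 9/58 + 6/29 + 21/58 + 37/58 + 1 = 71/29 ≈ 2.448 bits/symbol.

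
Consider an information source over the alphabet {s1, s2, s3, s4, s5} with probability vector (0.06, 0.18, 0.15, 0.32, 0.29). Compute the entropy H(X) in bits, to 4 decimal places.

H = −Σ pᵢ log₂ pᵢ.
−0.06·log₂(0.06) = 0.2435
−0.18·log₂(0.18) = 0.4453
−0.15·log₂(0.15) = 0.4105
−0.32·log₂(0.32) = 0.5260
−0.29·log₂(0.29) = 0.5179
Sum ≈ 2.1433 → 2.1433 bits.

2.1433 bits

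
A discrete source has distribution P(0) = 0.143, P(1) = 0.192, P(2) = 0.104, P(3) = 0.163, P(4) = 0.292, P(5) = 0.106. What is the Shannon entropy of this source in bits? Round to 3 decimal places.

H = −Σ pᵢ log₂ pᵢ.
−0.143·log₂(0.143) = 0.4012
−0.192·log₂(0.192) = 0.4571
−0.104·log₂(0.104) = 0.3396
−0.163·log₂(0.163) = 0.4266
−0.292·log₂(0.292) = 0.5186
−0.106·log₂(0.106) = 0.3432
Sum ≈ 2.4863 → 2.486 bits.

2.486 bits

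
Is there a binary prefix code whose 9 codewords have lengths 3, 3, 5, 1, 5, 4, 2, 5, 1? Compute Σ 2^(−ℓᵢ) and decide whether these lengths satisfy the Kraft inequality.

With common denominator 2^5 = 32: Σ 2^(−ℓᵢ) = 4/32 + 4/32 + 1/32 + 16/32 + 1/32 + 2/32 + 8/32 + 1/32 + 16/32 = 53/32 = 1.65625.
Kraft's inequality requires Σ ≤ 1; here Σ = 1.65625 > 1, so no such prefix code exists.

1.65625; no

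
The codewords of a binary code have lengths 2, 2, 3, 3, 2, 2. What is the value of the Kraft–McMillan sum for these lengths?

1.25

With common denominator 2^3 = 8: Σ 2^(−ℓᵢ) = 2/8 + 2/8 + 1/8 + 1/8 + 2/8 + 2/8 = 10/8 = 1.25.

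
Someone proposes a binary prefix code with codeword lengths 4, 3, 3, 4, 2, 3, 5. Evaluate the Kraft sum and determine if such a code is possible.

With common denominator 2^5 = 32: Σ 2^(−ℓᵢ) = 2/32 + 4/32 + 4/32 + 2/32 + 8/32 + 4/32 + 1/32 = 25/32 = 0.78125.
Kraft's inequality requires Σ ≤ 1; here Σ = 0.78125 ≤ 1, so such a prefix code exists.

0.78125; yes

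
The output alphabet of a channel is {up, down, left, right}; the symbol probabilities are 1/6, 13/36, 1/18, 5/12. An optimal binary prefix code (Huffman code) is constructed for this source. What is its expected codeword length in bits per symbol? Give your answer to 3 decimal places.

1.806 bits/symbol

Repeatedly combine the two least-probable nodes; the expected code length is the sum of the merged weights.
merge 1/18 + 1/6 → 2/9
merge 2/9 + 13/36 → 7/12
merge 5/12 + 7/12 → 1
L = 2/9 + 7/12 + 1 = 65/36 ≈ 1.806 bits/symbol.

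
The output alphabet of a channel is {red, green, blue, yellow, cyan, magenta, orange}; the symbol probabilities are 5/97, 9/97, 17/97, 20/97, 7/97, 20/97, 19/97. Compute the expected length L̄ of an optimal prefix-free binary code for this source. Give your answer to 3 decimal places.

2.711 bits/symbol

Repeatedly combine the two least-probable nodes; the expected code length is the sum of the merged weights.
merge 5/97 + 7/97 → 12/97
merge 9/97 + 12/97 → 21/97
merge 17/97 + 19/97 → 36/97
merge 20/97 + 20/97 → 40/97
merge 21/97 + 36/97 → 57/97
merge 40/97 + 57/97 → 1
L = 12/97 + 21/97 + 36/97 + 40/97 + 57/97 + 1 = 263/97 ≈ 2.711 bits/symbol.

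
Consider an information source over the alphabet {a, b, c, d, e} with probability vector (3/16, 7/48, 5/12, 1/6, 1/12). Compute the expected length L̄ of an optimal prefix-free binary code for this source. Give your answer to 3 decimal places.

2.167 bits/symbol

Repeatedly combine the two least-probable nodes; the expected code length is the sum of the merged weights.
merge 1/12 + 7/48 → 11/48
merge 1/6 + 3/16 → 17/48
merge 11/48 + 17/48 → 7/12
merge 5/12 + 7/12 → 1
L = 11/48 + 17/48 + 7/12 + 1 = 13/6 ≈ 2.167 bits/symbol.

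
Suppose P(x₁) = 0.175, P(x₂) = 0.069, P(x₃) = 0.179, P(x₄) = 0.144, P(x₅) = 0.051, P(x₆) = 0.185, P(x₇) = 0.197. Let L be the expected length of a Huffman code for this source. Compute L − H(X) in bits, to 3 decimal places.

0.054 bits

Entropy H = −Σ p log₂ p ≈ 2.6841 bits.
Huffman merges: 51/1000+69/1000→3/25; 3/25+18/125→33/125; 7/40+179/1000→177/500; 37/200+197/1000→191/500; 33/125+177/500→309/500; 191/500+309/500→1. L = 1369/500 ≈ 2.7380.
L − H = 2.7380 − 2.6841 = 0.054 bits.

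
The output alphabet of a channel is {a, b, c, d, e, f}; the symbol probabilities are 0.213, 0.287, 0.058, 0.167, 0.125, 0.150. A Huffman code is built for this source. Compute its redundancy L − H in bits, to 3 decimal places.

Entropy H = −Σ p log₂ p ≈ 2.4471 bits.
Huffman merges: 29/500+1/8→183/1000; 3/20+167/1000→317/1000; 183/1000+213/1000→99/250; 287/1000+317/1000→151/250; 99/250+151/250→1. L = 5/2 ≈ 2.5000.
L − H = 2.5000 − 2.4471 = 0.053 bits.

0.053 bits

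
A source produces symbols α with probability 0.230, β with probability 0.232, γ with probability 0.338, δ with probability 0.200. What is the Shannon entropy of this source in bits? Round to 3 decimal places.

H = −Σ pᵢ log₂ pᵢ.
−0.230·log₂(0.230) = 0.4877
−0.232·log₂(0.232) = 0.4890
−0.338·log₂(0.338) = 0.5289
−0.200·log₂(0.200) = 0.4644
Sum ≈ 1.9700 → 1.970 bits.

1.970 bits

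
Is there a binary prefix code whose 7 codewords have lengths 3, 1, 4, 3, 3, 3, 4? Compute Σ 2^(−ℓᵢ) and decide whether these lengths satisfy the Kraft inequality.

With common denominator 2^4 = 16: Σ 2^(−ℓᵢ) = 2/16 + 8/16 + 1/16 + 2/16 + 2/16 + 2/16 + 1/16 = 18/16 = 1.125.
Kraft's inequality requires Σ ≤ 1; here Σ = 1.125 > 1, so no such prefix code exists.

1.125; no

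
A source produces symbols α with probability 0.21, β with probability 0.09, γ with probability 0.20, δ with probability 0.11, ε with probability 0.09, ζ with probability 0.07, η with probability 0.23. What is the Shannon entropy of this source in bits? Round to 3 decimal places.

H = −Σ pᵢ log₂ pᵢ.
−0.21·log₂(0.21) = 0.4728
−0.09·log₂(0.09) = 0.3127
−0.20·log₂(0.20) = 0.4644
−0.11·log₂(0.11) = 0.3503
−0.09·log₂(0.09) = 0.3127
−0.07·log₂(0.07) = 0.2686
−0.23·log₂(0.23) = 0.4877
Sum ≈ 2.6690 → 2.669 bits.

2.669 bits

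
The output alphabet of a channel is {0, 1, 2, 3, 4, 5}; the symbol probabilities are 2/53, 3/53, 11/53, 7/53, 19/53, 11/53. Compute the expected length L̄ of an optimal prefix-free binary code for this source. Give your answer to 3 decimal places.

2.321 bits/symbol

Repeatedly combine the two least-probable nodes; the expected code length is the sum of the merged weights.
merge 2/53 + 3/53 → 5/53
merge 5/53 + 7/53 → 12/53
merge 11/53 + 11/53 → 22/53
merge 12/53 + 19/53 → 31/53
merge 22/53 + 31/53 → 1
L = 5/53 + 12/53 + 22/53 + 31/53 + 1 = 123/53 ≈ 2.321 bits/symbol.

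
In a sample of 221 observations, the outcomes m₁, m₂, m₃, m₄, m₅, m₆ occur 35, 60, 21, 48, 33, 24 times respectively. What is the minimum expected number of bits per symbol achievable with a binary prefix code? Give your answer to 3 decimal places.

2.511 bits/symbol

Probabilities are the counts divided by 221.
Repeatedly combine the two least-probable nodes; the expected code length is the sum of the merged weights.
merge 21/221 + 24/221 → 45/221
merge 33/221 + 35/221 → 4/13
merge 45/221 + 48/221 → 93/221
merge 60/221 + 4/13 → 128/221
merge 93/221 + 128/221 → 1
L = 45/221 + 4/13 + 93/221 + 128/221 + 1 = 555/221 ≈ 2.511 bits/symbol.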